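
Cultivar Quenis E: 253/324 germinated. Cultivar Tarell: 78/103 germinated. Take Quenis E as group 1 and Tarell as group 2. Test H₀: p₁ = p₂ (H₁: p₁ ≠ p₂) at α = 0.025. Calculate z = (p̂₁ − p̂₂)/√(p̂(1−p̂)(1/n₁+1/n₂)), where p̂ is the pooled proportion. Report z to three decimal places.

z = 0.499

p̂₁ = 253/324 = 0.78086, p̂₂ = 78/103 = 0.75728.
Pooled p̂ = (253+78)/(324+103) = 331/427 = 0.77518.
SE = √(p̂(1−p̂)(1/n₁+1/n₂)) = √(0.77518·0.22482·0.0127952) = √(0.00222992) = 0.04722.
z = (0.78086 − 0.75728)/0.04722 = 0.02358/0.04722 = 0.499.
p-value = 2·P(Z > 0.499) ≈ 0.6175. With α = 0.025, fail to reject H₀.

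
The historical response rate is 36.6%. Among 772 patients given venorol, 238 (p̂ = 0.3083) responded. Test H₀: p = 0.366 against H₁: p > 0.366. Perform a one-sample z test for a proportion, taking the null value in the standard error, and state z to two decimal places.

z = -3.33

p̂ = 238/772 = 0.30829.
Standard error under H₀: √(0.366×0.634/772) = 0.01734.
z = (0.30829 − 0.366)/0.01734 = -0.05771/0.01734 = -3.33.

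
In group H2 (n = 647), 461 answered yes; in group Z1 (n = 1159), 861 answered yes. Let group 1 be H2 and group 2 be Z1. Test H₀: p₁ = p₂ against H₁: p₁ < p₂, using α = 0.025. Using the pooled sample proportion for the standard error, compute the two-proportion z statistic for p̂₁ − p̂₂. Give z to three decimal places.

p̂₁ = 461/647 ≈ 0.71252, p̂₂ = 861/1159 ≈ 0.74288.
Pooled p̂ = (461+861)/(647+1159) = 1322/1806 = 0.73200.
SE = √(0.196174 × 0.00240841) = 0.02174.
z = (0.71252 − 0.74288)/0.02174 = -0.03036/0.02174 = -1.397.
p-value = P(Z < -1.397) ≈ 0.0812; since p > α = 0.025, fail to reject H₀.

z = -1.397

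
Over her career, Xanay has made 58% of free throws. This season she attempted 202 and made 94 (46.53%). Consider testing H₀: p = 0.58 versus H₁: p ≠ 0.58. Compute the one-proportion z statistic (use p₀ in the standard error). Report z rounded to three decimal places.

p̂ = 94/202 = 0.465347.
SE = √(p₀(1−p₀)/n) = √(0.2436/202) = 0.034727.
z = (0.465347 − 0.58)/0.034727 = -0.114653/0.034727 = -3.302.
Two-sided p-value ≈ 2·Φ(−3.302) = 0.0010.

z = -3.302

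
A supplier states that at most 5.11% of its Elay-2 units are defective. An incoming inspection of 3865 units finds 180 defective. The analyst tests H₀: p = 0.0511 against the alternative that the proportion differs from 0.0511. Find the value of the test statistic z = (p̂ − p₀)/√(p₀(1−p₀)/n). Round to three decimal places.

p̂ = 180/3865 = 0.046572.
Standard error under H₀: √(0.0511×0.9489/3865) = 0.003542.
z = (0.046572 − 0.0511)/0.003542 = -0.004528/0.003542 = -1.278.
Two-sided p-value ≈ 2·Φ(−1.278) = 0.2011.

z = -1.278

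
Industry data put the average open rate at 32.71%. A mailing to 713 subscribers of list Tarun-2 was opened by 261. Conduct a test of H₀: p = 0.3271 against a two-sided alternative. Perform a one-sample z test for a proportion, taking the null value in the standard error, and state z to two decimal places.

z = 2.22

p̂ = 261/713 = 0.3661.
Under H₀, SE = √(0.3271·0.6729/713) = √(0.000308703) = 0.0176.
z = (0.3661 − 0.3271)/0.0176 = 0.0390/0.0176 = 2.22.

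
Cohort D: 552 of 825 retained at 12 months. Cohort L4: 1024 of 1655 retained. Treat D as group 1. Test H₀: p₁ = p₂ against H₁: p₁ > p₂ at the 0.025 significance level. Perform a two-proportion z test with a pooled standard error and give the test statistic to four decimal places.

z = 2.4551

p̂₁ = 552/825 ≈ 0.669091, p̂₂ = 1024/1655 ≈ 0.618731.
Pooled p̂ = (552+1024)/(825+1655) = 1576/2480 = 0.635484.
SE = √(p̂(1−p̂)(1/n₁+1/n₂)) = √(0.635484·0.364516·0.00181635) = √(0.000420747) = 0.020512.
z = (0.669091 − 0.618731)/0.020512 = 0.050360/0.020512 = 2.4551.
p-value = P(Z > 2.455) ≈ 0.0070; since p < α = 0.025, reject H₀.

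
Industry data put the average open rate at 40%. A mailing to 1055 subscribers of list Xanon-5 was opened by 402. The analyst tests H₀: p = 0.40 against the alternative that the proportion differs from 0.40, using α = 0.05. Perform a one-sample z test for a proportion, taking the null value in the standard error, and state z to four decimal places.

z = -1.2569

p̂ = 402/1055 ≈ 0.3810427.
SE = √(p₀(1−p₀)/n) = √(0.24/1055) = 0.0150827.
z = (0.3810427 − 0.4)/0.0150827 = -0.0189573/0.0150827 = -1.2569.
p-value = 2·P(Z > 1.257) ≈ 0.2088. With α = 0.05, fail to reject H₀.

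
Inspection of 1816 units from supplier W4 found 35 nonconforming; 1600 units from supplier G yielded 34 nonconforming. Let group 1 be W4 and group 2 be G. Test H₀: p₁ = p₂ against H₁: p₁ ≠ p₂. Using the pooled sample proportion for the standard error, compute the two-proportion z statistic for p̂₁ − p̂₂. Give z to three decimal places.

z = -0.410

p̂₁ = 35/1816 ≈ 0.019273, p̂₂ = 34/1600 ≈ 0.021250.
Pooled p̂ = (35+34)/(1816+1600) = 69/3416 = 0.020199.
SE = √(0.0197911 × 0.00117566) = 0.004824.
z = (0.019273 − 0.021250)/0.004824 = -0.001977/0.004824 = -0.410.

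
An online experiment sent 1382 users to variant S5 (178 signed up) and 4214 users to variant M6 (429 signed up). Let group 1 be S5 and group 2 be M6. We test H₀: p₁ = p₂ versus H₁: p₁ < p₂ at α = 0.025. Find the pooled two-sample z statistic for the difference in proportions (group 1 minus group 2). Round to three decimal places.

z = 2.800

p̂₁ = 178/1382 = 0.128799, p̂₂ = 429/4214 = 0.101804.
Pooled p̂ = (178+429)/(1382+4214) = 607/5596 = 0.108470.
SE = √(p̂(1−p̂)(1/n₁+1/n₂)) = √(0.108470·0.891530·0.000960893) = √(9.29227e-05) = 0.009640.
z = (0.128799 − 0.101804)/0.009640 = 0.026995/0.009640 = 2.800.
p-value = P(Z < 2.800) ≈ 0.9974. With α = 0.025, fail to reject H₀.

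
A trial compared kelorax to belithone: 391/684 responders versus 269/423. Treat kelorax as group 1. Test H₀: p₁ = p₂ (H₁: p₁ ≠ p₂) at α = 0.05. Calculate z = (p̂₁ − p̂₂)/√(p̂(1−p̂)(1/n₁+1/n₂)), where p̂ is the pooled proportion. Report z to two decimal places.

p̂₁ = 391/684 ≈ 0.5716, p̂₂ = 269/423 ≈ 0.6359.
Pooled p̂ = (391+269)/(684+423) = 660/1107 = 0.5962.
SE = √(0.240744 × 0.00382605) = 0.0303.
z = (0.5716 − 0.6359)/0.0303 = -0.0643/0.0303 = -2.12.
p-value = 2·P(Z > 2.119) ≈ 0.0341. With α = 0.05, reject H₀.

z = -2.12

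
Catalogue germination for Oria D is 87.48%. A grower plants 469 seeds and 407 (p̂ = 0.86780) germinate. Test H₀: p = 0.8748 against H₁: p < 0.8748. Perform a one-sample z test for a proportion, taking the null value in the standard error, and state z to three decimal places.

z = -0.458

p̂ = 407/469 = 0.86780.
Under H₀, SE = √(0.8748·0.1252/469) = √(0.000233529) = 0.01528.
z = (0.86780 − 0.8748)/0.01528 = -0.00700/0.01528 = -0.458.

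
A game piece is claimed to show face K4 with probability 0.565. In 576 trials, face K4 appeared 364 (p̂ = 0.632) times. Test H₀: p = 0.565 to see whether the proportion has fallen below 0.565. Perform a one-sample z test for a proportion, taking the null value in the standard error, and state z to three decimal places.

z = 3.241

p̂ = 364/576 = 0.631944.
Under H₀, SE = √(0.565·0.435/576) = √(0.000426693) = 0.020657.
z = (0.631944 − 0.565)/0.020657 = 0.066944/0.020657 = 3.241.
p-value = P(Z < 3.241) ≈ 0.9994.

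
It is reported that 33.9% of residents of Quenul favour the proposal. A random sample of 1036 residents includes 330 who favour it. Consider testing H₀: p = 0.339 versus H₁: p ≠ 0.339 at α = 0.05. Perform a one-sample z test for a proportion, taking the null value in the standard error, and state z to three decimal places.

z = -1.392

p̂ = 330/1036 ≈ 0.31853.
SE = √(p₀(1−p₀)/n) = √(0.22408/1036) = 0.01471.
z = (0.31853 − 0.339)/0.01471 = -0.02047/0.01471 = -1.392.
p-value = 2·P(Z > 1.392) ≈ 0.1640. With α = 0.05, fail to reject H₀.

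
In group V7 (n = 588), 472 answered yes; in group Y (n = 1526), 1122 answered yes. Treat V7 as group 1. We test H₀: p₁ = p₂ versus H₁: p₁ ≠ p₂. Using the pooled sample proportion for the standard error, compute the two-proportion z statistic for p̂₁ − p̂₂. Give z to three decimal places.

p̂₁ = 472/588 ≈ 0.802721, p̂₂ = 1122/1526 ≈ 0.735256.
Pooled p̂ = (472+1122)/(588+1526) = 1594/2114 = 0.754021.
SE = √(p̂(1−p̂)(1/n₁+1/n₂)) = √(0.754021·0.245979·0.00235599) = √(0.000436973) = 0.020904.
z = (0.802721 − 0.735256)/0.020904 = 0.067465/0.020904 = 3.227.
Two-sided p-value ≈ 2·Φ(−3.227) = 0.0012.

z = 3.227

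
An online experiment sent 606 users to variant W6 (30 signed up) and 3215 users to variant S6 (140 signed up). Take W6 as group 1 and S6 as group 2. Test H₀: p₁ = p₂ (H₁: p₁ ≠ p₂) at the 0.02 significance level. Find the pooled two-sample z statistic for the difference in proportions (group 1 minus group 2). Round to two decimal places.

p̂₁ = 30/606 ≈ 0.04950, p̂₂ = 140/3215 ≈ 0.04355.
Pooled p̂ = (30+140)/(606+3215) = 170/3821 = 0.04449.
SE = √(p̂(1−p̂)(1/n₁+1/n₂)) = √(0.04449·0.95551·0.00196121) = √(8.33739e-05) = 0.00913.
z = (0.04950 − 0.04355)/0.00913 = 0.00595/0.00913 = 0.65.
p-value = 2·P(Z > 0.653) ≈ 0.5140, so at α = 0.02 we fail to reject H₀.

z = 0.65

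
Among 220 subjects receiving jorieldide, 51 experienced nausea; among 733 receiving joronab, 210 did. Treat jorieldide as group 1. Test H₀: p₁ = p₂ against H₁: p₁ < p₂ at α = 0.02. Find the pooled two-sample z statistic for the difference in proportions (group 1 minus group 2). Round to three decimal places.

p̂₁ = 51/220 ≈ 0.23182, p̂₂ = 210/733 ≈ 0.28649.
Pooled p̂ = (51+210)/(220+733) = 261/953 = 0.27387.
SE = √(0.198866 × 0.00590971) = 0.03428.
z = (0.23182 − 0.28649)/0.03428 = -0.05467/0.03428 = -1.595.
p-value = P(Z < -1.595) ≈ 0.0554. With α = 0.02, fail to reject H₀.

z = -1.595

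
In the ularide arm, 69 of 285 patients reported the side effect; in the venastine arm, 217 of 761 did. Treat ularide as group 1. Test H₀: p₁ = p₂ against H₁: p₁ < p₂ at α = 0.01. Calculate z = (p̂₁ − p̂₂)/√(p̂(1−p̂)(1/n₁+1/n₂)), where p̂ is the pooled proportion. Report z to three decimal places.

z = -1.391

p̂₁ = 69/285 = 0.24211, p̂₂ = 217/761 = 0.28515.
Pooled p̂ = (69+217)/(285+761) = 286/1046 = 0.27342.
SE = √(0.198663 × 0.00482283) = 0.03095.
z = (0.24211 − 0.28515)/0.03095 = -0.04304/0.03095 = -1.391.
p-value = P(Z < -1.391) ≈ 0.0822; since p > α = 0.01, fail to reject H₀.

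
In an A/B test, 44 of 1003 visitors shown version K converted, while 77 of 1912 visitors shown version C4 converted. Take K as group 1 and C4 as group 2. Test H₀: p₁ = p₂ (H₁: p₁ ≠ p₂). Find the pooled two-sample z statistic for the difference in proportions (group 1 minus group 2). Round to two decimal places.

z = 0.46

p̂₁ = 44/1003 ≈ 0.0439, p̂₂ = 77/1912 ≈ 0.0403.
Pooled p̂ = (44+77)/(1003+1912) = 121/2915 = 0.0415.
SE = √(0.0397864 × 0.00152002) = 0.0078.
z = (0.0439 − 0.0403)/0.0078 = 0.0036/0.0078 = 0.46.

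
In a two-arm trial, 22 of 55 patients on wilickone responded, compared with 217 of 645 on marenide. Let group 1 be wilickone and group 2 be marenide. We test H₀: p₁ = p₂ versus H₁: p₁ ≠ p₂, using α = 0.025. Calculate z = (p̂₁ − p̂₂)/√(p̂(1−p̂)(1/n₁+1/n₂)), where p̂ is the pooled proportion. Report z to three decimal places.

p̂₁ = 22/55 = 0.40000, p̂₂ = 217/645 = 0.33643.
Pooled p̂ = (22+217)/(55+645) = 239/700 = 0.34143.
SE = √(0.224855 × 0.0197322) = 0.06661.
z = (0.40000 − 0.33643)/0.06661 = 0.06357/0.06661 = 0.954.
p-value = 2·P(Z > 0.954) ≈ 0.3399, so at α = 0.025 we fail to reject H₀.

z = 0.954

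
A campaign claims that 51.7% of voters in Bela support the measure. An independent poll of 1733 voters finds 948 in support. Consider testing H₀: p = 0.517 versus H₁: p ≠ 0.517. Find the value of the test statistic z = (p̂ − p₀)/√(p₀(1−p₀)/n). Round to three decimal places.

z = 2.502

p̂ = 948/1733 = 0.54703.
Standard error under H₀: √(0.517×0.483/1733) = 0.01200.
z = (0.54703 − 0.517)/0.01200 = 0.03003/0.01200 = 2.502.
Two-sided p-value ≈ 2·Φ(−2.502) = 0.0124.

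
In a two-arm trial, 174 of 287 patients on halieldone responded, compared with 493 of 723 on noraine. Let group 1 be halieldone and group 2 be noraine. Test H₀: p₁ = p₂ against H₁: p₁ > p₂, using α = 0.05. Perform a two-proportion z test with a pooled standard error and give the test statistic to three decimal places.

z = -2.288

p̂₁ = 174/287 = 0.60627, p̂₂ = 493/723 = 0.68188.
Pooled p̂ = (174+493)/(287+723) = 667/1010 = 0.66040.
SE = √(0.224273 × 0.00486745) = 0.03304.
z = (0.60627 − 0.68188)/0.03304 = -0.07561/0.03304 = -2.288.
p-value = P(Z > -2.288) ≈ 0.9889, so at α = 0.05 we fail to reject H₀.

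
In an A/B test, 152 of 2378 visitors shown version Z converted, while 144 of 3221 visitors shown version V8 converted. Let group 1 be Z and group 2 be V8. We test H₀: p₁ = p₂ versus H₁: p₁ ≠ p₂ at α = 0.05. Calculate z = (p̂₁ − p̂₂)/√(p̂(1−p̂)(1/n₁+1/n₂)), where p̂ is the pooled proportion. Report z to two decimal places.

p̂₁ = 152/2378 = 0.06392, p̂₂ = 144/3221 = 0.04471.
Pooled p̂ = (152+144)/(2378+3221) = 296/5599 = 0.05287.
SE = √(0.0500717 × 0.000730984) = 0.00605.
z = (0.06392 − 0.04471)/0.00605 = 0.01921/0.00605 = 3.18.
Two-sided p-value ≈ 2·Φ(−3.176) = 0.0015, so at α = 0.05 we reject H₀.

z = 3.18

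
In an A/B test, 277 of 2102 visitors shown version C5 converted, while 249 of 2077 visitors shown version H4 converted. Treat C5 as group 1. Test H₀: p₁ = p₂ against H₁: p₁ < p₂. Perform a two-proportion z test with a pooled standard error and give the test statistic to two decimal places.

p̂₁ = 277/2102 ≈ 0.1318, p̂₂ = 249/2077 ≈ 0.1199.
Pooled p̂ = (277+249)/(2102+2077) = 526/4179 = 0.1259.
SE = √(0.110025 × 0.000957201) = 0.0103.
z = (0.1318 − 0.1199)/0.0103 = 0.0119/0.0103 = 1.16.
p-value = P(Z < 1.159) ≈ 0.8768.

z = 1.16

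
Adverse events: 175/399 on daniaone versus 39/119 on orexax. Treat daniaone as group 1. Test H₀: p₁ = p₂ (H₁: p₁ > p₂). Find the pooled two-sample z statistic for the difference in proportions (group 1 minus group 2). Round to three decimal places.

p̂₁ = 175/399 ≈ 0.43860, p̂₂ = 39/119 ≈ 0.32773.
Pooled p̂ = (175+39)/(399+119) = 214/518 = 0.41313.
SE = √(0.242453 × 0.0109096) = 0.05143.
z = (0.43860 − 0.32773)/0.05143 = 0.11087/0.05143 = 2.156.

z = 2.156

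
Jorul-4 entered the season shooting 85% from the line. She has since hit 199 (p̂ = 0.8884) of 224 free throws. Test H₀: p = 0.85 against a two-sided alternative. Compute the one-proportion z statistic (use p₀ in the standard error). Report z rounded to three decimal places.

p̂ = 199/224 ≈ 0.88839.
SE = √(p₀(1−p₀)/n) = √(0.1275/224) = 0.02386.
z = (0.88839 − 0.85)/0.02386 = 0.03839/0.02386 = 1.609.
p-value = 2·P(Z > 1.609) ≈ 0.1076.

z = 1.609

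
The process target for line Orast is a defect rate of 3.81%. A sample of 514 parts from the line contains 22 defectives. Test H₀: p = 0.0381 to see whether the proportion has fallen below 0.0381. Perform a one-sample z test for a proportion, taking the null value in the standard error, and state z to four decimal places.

p̂ = 22/514 ≈ 0.042802.
Standard error under H₀: √(0.0381×0.9619/514) = 0.008444.
z = (0.042802 − 0.0381)/0.008444 = 0.004702/0.008444 = 0.5568.

z = 0.5568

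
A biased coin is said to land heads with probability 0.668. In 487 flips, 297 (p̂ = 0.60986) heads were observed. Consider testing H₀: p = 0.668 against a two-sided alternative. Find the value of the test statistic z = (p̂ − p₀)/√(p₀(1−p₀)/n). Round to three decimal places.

z = -2.725

p̂ = 297/487 ≈ 0.609856.
Under H₀, SE = √(0.668·0.332/487) = √(0.000455392) = 0.021340.
z = (0.609856 − 0.668)/0.021340 = -0.058144/0.021340 = -2.725.
Two-sided p-value ≈ 2·Φ(−2.725) = 0.0064.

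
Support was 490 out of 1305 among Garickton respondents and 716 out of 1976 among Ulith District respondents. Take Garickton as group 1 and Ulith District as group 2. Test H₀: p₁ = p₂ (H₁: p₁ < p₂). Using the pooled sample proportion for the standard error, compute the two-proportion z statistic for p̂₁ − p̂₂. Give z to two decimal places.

z = 0.76

p̂₁ = 490/1305 ≈ 0.37548, p̂₂ = 716/1976 ≈ 0.36235.
Pooled p̂ = (490+716)/(1305+1976) = 1206/3281 = 0.36757.
SE = √(0.232463 × 0.00127236) = 0.01720.
z = (0.37548 − 0.36235)/0.01720 = 0.01313/0.01720 = 0.76.
p-value = P(Z < 0.763) ≈ 0.7774.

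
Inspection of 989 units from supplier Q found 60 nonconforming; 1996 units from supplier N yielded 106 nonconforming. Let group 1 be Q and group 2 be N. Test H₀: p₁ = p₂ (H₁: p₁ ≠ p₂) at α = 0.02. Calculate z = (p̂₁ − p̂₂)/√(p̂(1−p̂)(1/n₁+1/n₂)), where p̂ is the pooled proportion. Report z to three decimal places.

z = 0.848

p̂₁ = 60/989 = 0.06067, p̂₂ = 106/1996 = 0.05311.
Pooled p̂ = (60+106)/(989+1996) = 166/2985 = 0.05561.
SE = √(0.0525188 × 0.00151212) = 0.00891.
z = (0.06067 − 0.05311)/0.00891 = 0.00756/0.00891 = 0.848.
Two-sided p-value ≈ 2·Φ(−0.848) = 0.3962, so at α = 0.02 we fail to reject H₀.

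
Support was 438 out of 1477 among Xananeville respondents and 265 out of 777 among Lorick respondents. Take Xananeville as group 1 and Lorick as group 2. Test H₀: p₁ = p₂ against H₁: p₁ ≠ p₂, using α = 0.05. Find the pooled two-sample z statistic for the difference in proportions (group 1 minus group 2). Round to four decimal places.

p̂₁ = 438/1477 ≈ 0.2965471, p̂₂ = 265/777 ≈ 0.3410553.
Pooled p̂ = (438+265)/(1477+777) = 703/2254 = 0.3118900.
SE = √(0.214615 × 0.00196405) = 0.0205308.
z = (0.2965471 − 0.3410553)/0.0205308 = -0.0445082/0.0205308 = -2.1679.
p-value = 2·P(Z > 2.168) ≈ 0.0302, so at α = 0.05 we reject H₀.

z = -2.1679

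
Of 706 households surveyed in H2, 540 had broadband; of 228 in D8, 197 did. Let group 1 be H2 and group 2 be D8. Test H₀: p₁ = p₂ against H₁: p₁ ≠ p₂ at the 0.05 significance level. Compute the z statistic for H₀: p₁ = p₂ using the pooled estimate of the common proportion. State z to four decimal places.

p̂₁ = 540/706 = 0.764873, p̂₂ = 197/228 = 0.864035.
Pooled p̂ = (540+197)/(706+228) = 737/934 = 0.789079.
SE = √(p̂(1−p̂)(1/n₁+1/n₂)) = √(0.789079·0.210921·0.0058024) = √(0.000965711) = 0.031076.
z = (0.764873 − 0.864035)/0.031076 = -0.099162/0.031076 = -3.1910.
p-value = 2·P(Z > 3.191) ≈ 0.0014, so at α = 0.05 we reject H₀.

z = -3.1910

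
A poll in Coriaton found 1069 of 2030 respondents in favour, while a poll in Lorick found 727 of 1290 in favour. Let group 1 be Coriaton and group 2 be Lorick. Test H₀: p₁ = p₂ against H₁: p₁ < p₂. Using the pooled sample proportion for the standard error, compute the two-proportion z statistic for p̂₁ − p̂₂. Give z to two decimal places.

p̂₁ = 1069/2030 = 0.52660, p̂₂ = 727/1290 = 0.56357.
Pooled p̂ = (1069+727)/(2030+1290) = 1796/3320 = 0.54096.
SE = √(0.248322 × 0.0012678) = 0.01774.
z = (0.52660 − 0.56357)/0.01774 = -0.03697/0.01774 = -2.08.
p-value = P(Z < -2.083) ≈ 0.0186.

z = -2.08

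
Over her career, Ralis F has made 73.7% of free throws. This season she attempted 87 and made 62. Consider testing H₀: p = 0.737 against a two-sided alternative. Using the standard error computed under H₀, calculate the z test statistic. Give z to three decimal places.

z = -0.516

p̂ = 62/87 ≈ 0.71264.
Under H₀, SE = √(0.737·0.263/87) = √(0.00222794) = 0.04720.
z = (0.71264 − 0.737)/0.04720 = -0.02436/0.04720 = -0.516.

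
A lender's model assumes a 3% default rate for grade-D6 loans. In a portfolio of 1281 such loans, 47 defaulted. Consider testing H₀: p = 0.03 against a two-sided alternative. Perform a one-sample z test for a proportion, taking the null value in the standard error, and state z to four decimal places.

z = 1.4037

p̂ = 47/1281 ≈ 0.036690.
Under H₀, SE = √(0.03·0.97/1281) = √(2.27166e-05) = 0.004766.
z = (0.036690 − 0.03)/0.004766 = 0.006690/0.004766 = 1.4037.
p-value = 2·P(Z > 1.404) ≈ 0.1604.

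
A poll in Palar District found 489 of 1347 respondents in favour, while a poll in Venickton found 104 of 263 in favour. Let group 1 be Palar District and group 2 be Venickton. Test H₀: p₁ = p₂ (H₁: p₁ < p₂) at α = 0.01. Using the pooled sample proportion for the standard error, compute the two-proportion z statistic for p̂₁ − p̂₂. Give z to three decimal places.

z = -0.997

p̂₁ = 489/1347 ≈ 0.36303, p̂₂ = 104/263 ≈ 0.39544.
Pooled p̂ = (489+104)/(1347+263) = 593/1610 = 0.36832.
SE = √(0.232661 × 0.00454467) = 0.03252.
z = (0.36303 − 0.39544)/0.03252 = -0.03241/0.03252 = -0.997.
p-value = P(Z < -0.997) ≈ 0.1595. With α = 0.01, fail to reject H₀.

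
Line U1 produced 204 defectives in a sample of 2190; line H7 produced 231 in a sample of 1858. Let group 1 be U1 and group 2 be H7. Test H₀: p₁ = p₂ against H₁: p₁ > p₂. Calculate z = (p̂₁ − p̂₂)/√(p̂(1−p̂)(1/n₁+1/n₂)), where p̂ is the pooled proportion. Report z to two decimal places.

p̂₁ = 204/2190 ≈ 0.09315, p̂₂ = 231/1858 ≈ 0.12433.
Pooled p̂ = (204+231)/(2190+1858) = 435/4048 = 0.10746.
SE = √(p̂(1−p̂)(1/n₁+1/n₂)) = √(0.10746·0.89254·0.000994834) = √(9.54172e-05) = 0.00977.
z = (0.09315 − 0.12433)/0.00977 = -0.03118/0.00977 = -3.19.
p-value = P(Z > -3.192) ≈ 0.9993.

z = -3.19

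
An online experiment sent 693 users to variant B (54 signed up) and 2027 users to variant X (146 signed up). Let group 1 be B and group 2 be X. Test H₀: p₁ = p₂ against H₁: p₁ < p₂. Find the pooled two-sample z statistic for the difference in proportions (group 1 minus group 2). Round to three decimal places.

p̂₁ = 54/693 ≈ 0.07792, p̂₂ = 146/2027 ≈ 0.07203.
Pooled p̂ = (54+146)/(693+2027) = 200/2720 = 0.07353.
SE = √(0.0681228 × 0.00193634) = 0.01149.
z = (0.07792 − 0.07203)/0.01149 = 0.00589/0.01149 = 0.513.
p-value = P(Z < 0.513) ≈ 0.6961.

z = 0.513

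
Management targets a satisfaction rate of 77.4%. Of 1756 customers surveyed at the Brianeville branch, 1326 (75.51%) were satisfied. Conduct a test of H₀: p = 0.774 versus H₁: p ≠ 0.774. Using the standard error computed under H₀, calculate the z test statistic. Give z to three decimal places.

p̂ = 1326/1756 ≈ 0.75513.
Standard error under H₀: √(0.774×0.226/1756) = 0.00998.
z = (0.75513 − 0.774)/0.00998 = -0.01887/0.00998 = -1.891.

z = -1.891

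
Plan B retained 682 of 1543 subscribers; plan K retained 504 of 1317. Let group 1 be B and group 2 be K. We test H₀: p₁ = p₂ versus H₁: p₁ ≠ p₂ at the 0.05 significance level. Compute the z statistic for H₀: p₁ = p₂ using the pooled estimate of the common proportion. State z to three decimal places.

z = 3.209

p̂₁ = 682/1543 = 0.44200, p̂₂ = 504/1317 = 0.38269.
Pooled p̂ = (682+504)/(1543+1317) = 1186/2860 = 0.41469.
SE = √(0.242721 × 0.00140739) = 0.01848.
z = (0.44200 − 0.38269)/0.01848 = 0.05931/0.01848 = 3.209.
Two-sided p-value ≈ 2·Φ(−3.209) = 0.0013. With α = 0.05, reject H₀.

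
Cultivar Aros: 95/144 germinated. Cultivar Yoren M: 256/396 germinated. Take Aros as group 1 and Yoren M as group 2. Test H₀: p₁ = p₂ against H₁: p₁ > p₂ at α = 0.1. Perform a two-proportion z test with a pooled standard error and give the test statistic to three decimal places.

z = 0.286

p̂₁ = 95/144 = 0.65972, p̂₂ = 256/396 = 0.64646.
Pooled p̂ = (95+256)/(144+396) = 351/540 = 0.65000.
SE = √(0.2275 × 0.0094697) = 0.04642.
z = (0.65972 − 0.64646)/0.04642 = 0.01326/0.04642 = 0.286.
p-value = P(Z > 0.286) ≈ 0.3876, so at α = 0.1 we fail to reject H₀.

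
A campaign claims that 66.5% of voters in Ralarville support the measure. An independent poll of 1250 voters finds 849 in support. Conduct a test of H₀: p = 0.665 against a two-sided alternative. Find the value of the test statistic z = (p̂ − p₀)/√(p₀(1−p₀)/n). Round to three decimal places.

z = 1.064

p̂ = 849/1250 ≈ 0.67920.
Under H₀, SE = √(0.665·0.335/1250) = √(0.00017822) = 0.01335.
z = (0.67920 − 0.665)/0.01335 = 0.01420/0.01335 = 1.064.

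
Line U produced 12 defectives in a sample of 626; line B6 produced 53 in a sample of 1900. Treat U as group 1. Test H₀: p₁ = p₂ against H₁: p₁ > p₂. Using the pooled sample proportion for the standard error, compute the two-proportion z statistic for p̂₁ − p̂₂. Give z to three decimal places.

p̂₁ = 12/626 ≈ 0.019169, p̂₂ = 53/1900 ≈ 0.027895.
Pooled p̂ = (12+53)/(626+1900) = 65/2526 = 0.025732.
SE = √(p̂(1−p̂)(1/n₁+1/n₂)) = √(0.025732·0.974268·0.00212376) = √(5.32431e-05) = 0.007297.
z = (0.019169 − 0.027895)/0.007297 = -0.008726/0.007297 = -1.196.
p-value = P(Z > -1.196) ≈ 0.8841.

z = -1.196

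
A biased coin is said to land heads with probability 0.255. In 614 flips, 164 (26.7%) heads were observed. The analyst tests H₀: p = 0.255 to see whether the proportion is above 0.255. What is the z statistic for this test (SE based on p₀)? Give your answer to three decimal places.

z = 0.688

p̂ = 164/614 ≈ 0.26710.
Under H₀, SE = √(0.255·0.745/614) = √(0.000309406) = 0.01759.
z = (0.26710 − 0.255)/0.01759 = 0.01210/0.01759 = 0.688.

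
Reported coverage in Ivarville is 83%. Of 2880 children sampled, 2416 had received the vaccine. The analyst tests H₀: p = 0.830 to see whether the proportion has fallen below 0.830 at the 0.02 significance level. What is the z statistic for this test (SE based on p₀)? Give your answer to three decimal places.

p̂ = 2416/2880 = 0.83889.
Standard error under H₀: √(0.83×0.17/2880) = 0.00700.
z = (0.83889 − 0.83)/0.00700 = 0.00889/0.00700 = 1.270.
p-value = P(Z < 1.270) ≈ 0.8979, so at α = 0.02 we fail to reject H₀.

z = 1.270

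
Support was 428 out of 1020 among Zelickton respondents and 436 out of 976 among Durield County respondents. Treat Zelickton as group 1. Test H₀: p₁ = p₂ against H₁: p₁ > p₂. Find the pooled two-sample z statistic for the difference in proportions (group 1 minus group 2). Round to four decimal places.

p̂₁ = 428/1020 ≈ 0.419608, p̂₂ = 436/976 ≈ 0.446721.
Pooled p̂ = (428+436)/(1020+976) = 864/1996 = 0.432866.
SE = √(0.245493 × 0.00200498) = 0.022186.
z = (0.419608 − 0.446721)/0.022186 = -0.027113/0.022186 = -1.2221.

z = -1.2221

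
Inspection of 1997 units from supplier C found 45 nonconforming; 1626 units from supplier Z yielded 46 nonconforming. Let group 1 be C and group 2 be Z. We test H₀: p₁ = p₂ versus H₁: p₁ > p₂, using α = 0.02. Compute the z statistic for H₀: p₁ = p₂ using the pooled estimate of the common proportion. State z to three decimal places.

z = -1.101

p̂₁ = 45/1997 = 0.02253, p̂₂ = 46/1626 = 0.02829.
Pooled p̂ = (45+46)/(1997+1626) = 91/3623 = 0.02512.
SE = √(p̂(1−p̂)(1/n₁+1/n₂)) = √(0.02512·0.97488·0.00111576) = √(2.73209e-05) = 0.00523.
z = (0.02253 − 0.02829)/0.00523 = -0.00576/0.00523 = -1.101.
p-value = P(Z > -1.101) ≈ 0.8646, so at α = 0.02 we fail to reject H₀.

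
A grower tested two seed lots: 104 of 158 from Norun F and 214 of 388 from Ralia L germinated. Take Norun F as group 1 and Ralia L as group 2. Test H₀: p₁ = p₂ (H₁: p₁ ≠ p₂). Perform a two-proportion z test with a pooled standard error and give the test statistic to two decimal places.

p̂₁ = 104/158 ≈ 0.6582, p̂₂ = 214/388 ≈ 0.5515.
Pooled p̂ = (104+214)/(158+388) = 318/546 = 0.5824.
SE = √(0.243207 × 0.00890643) = 0.0465.
z = (0.6582 − 0.5515)/0.0465 = 0.1067/0.0465 = 2.29.
Two-sided p-value ≈ 2·Φ(−2.292) = 0.0219.

z = 2.29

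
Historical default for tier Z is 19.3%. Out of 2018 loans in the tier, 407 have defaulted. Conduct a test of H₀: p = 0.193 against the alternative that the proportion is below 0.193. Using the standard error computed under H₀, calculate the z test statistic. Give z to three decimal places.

z = 0.989

p̂ = 407/2018 ≈ 0.201685.
Standard error under H₀: √(0.193×0.807/2018) = 0.008785.
z = (0.201685 − 0.193)/0.008785 = 0.008685/0.008785 = 0.989.
p-value = P(Z < 0.989) ≈ 0.8386.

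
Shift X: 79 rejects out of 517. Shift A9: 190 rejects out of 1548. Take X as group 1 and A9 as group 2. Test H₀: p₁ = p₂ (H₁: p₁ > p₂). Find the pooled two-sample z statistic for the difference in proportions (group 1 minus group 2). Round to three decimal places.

z = 1.758

p̂₁ = 79/517 ≈ 0.15280, p̂₂ = 190/1548 ≈ 0.12274.
Pooled p̂ = (79+190)/(517+1548) = 269/2065 = 0.13027.
SE = √(0.113297 × 0.00258023) = 0.01710.
z = (0.15280 − 0.12274)/0.01710 = 0.03006/0.01710 = 1.758.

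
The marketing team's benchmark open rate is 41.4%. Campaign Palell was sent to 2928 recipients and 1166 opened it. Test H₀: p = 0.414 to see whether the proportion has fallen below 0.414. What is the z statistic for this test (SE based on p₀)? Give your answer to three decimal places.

z = -1.733

p̂ = 1166/2928 = 0.398224.
Standard error under H₀: √(0.414×0.586/2928) = 0.009103.
z = (0.398224 − 0.414)/0.009103 = -0.015776/0.009103 = -1.733.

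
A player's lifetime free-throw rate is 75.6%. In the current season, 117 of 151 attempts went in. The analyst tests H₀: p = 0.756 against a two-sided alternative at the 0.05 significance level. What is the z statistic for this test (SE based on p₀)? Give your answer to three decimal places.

p̂ = 117/151 = 0.77483.
Under H₀, SE = √(0.756·0.244/151) = √(0.00122162) = 0.03495.
z = (0.77483 − 0.756)/0.03495 = 0.01883/0.03495 = 0.539.
p-value = 2·P(Z > 0.539) ≈ 0.5900, so at α = 0.05 we fail to reject H₀.

z = 0.539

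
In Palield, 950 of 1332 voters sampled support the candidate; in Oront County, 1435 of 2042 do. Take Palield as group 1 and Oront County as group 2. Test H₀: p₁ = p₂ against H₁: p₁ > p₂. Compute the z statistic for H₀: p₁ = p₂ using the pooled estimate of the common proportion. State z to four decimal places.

z = 0.6531

p̂₁ = 950/1332 ≈ 0.713213, p̂₂ = 1435/2042 ≈ 0.702742.
Pooled p̂ = (950+1435)/(1332+2042) = 2385/3374 = 0.706876.
SE = √(0.207202 × 0.00124047) = 0.016032.
z = (0.713213 − 0.702742)/0.016032 = 0.010471/0.016032 = 0.6531.
p-value = P(Z > 0.653) ≈ 0.2568.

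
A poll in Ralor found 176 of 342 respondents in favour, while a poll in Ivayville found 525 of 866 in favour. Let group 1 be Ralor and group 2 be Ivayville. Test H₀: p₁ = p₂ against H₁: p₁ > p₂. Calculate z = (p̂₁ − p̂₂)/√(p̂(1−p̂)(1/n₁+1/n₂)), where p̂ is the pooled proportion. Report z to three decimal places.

p̂₁ = 176/342 = 0.51462, p̂₂ = 525/866 = 0.60624.
Pooled p̂ = (176+525)/(342+866) = 701/1208 = 0.58030.
SE = √(0.243552 × 0.00407871) = 0.03152.
z = (0.51462 − 0.60624)/0.03152 = -0.09162/0.03152 = -2.907.
p-value = P(Z > -2.907) ≈ 0.9982.

z = -2.907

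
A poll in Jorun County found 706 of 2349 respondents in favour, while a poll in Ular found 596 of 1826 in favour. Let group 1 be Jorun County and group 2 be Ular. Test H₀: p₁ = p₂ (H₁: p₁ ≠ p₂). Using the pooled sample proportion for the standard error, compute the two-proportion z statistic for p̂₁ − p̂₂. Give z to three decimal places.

z = -1.788

p̂₁ = 706/2349 = 0.300553, p̂₂ = 596/1826 = 0.326396.
Pooled p̂ = (706+596)/(2349+1826) = 1302/4175 = 0.311856.
SE = √(p̂(1−p̂)(1/n₁+1/n₂)) = √(0.311856·0.688144·0.000973358) = √(0.000208885) = 0.014453.
z = (0.300553 − 0.326396)/0.014453 = -0.025843/0.014453 = -1.788.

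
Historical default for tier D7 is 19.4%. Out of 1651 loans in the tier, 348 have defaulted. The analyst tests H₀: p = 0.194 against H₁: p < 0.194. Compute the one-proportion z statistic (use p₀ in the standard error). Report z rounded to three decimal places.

p̂ = 348/1651 ≈ 0.210781.
Standard error under H₀: √(0.194×0.806/1651) = 0.009732.
z = (0.210781 − 0.194)/0.009732 = 0.016781/0.009732 = 1.724.

z = 1.724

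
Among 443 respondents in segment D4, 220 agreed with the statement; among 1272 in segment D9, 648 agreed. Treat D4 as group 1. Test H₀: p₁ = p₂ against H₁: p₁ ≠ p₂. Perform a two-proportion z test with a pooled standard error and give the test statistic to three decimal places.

z = -0.465

p̂₁ = 220/443 = 0.49661, p̂₂ = 648/1272 = 0.50943.
Pooled p̂ = (220+648)/(443+1272) = 868/1715 = 0.50612.
SE = √(0.249963 × 0.0030435) = 0.02758.
z = (0.49661 − 0.50943)/0.02758 = -0.01282/0.02758 = -0.465.
p-value = 2·P(Z > 0.465) ≈ 0.6421.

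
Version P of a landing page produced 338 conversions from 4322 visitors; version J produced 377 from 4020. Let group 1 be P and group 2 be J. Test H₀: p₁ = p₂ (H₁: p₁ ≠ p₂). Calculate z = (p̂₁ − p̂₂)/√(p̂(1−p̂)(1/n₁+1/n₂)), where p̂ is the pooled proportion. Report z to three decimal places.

p̂₁ = 338/4322 = 0.078205, p̂₂ = 377/4020 = 0.093781.
Pooled p̂ = (338+377)/(4322+4020) = 715/8342 = 0.085711.
SE = √(p̂(1−p̂)(1/n₁+1/n₂)) = √(0.085711·0.914289·0.000480131) = √(3.76252e-05) = 0.006134.
z = (0.078205 − 0.093781)/0.006134 = -0.015576/0.006134 = -2.539.
p-value = 2·P(Z > 2.539) ≈ 0.0111.

z = -2.539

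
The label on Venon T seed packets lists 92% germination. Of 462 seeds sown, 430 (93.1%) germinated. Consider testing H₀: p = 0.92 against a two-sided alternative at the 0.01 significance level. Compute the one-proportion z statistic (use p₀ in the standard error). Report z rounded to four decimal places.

p̂ = 430/462 ≈ 0.930736.
Standard error under H₀: √(0.92×0.08/462) = 0.012622.
z = (0.930736 − 0.92)/0.012622 = 0.010736/0.012622 = 0.8506.
p-value = 2·P(Z > 0.851) ≈ 0.3950, so at α = 0.01 we fail to reject H₀.

z = 0.8506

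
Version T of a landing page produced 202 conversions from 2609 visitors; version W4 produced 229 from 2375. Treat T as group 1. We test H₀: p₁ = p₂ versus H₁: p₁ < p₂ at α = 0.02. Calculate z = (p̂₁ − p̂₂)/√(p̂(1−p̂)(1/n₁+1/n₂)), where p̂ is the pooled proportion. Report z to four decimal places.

z = -2.3831

p̂₁ = 202/2609 ≈ 0.0774243, p̂₂ = 229/2375 ≈ 0.0964211.
Pooled p̂ = (202+229)/(2609+2375) = 431/4984 = 0.0864767.
SE = √(0.0789985 × 0.000804341) = 0.0079713.
z = (0.0774243 − 0.0964211)/0.0079713 = -0.0189968/0.0079713 = -2.3831.
p-value = P(Z < -2.383) ≈ 0.0086, so at α = 0.02 we reject H₀.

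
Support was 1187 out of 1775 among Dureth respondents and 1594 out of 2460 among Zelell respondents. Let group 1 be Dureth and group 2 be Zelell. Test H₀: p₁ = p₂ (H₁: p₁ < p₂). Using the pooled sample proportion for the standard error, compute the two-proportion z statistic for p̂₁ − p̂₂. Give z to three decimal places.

z = 1.404

p̂₁ = 1187/1775 = 0.66873, p̂₂ = 1594/2460 = 0.64797.
Pooled p̂ = (1187+1594)/(1775+2460) = 2781/4235 = 0.65667.
SE = √(p̂(1−p̂)(1/n₁+1/n₂)) = √(0.65667·0.34333·0.000969884) = √(0.000218665) = 0.01479.
z = (0.66873 − 0.64797)/0.01479 = 0.02076/0.01479 = 1.404.
p-value = P(Z < 1.404) ≈ 0.9199.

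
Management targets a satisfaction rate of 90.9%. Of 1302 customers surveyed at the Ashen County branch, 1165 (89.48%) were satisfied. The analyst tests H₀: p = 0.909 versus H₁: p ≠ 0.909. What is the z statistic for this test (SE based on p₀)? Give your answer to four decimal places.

p̂ = 1165/1302 ≈ 0.8947773.
SE = √(p₀(1−p₀)/n) = √(0.082719/1302) = 0.0079707.
z = (0.8947773 − 0.909)/0.0079707 = -0.0142227/0.0079707 = -1.7844.

z = -1.7844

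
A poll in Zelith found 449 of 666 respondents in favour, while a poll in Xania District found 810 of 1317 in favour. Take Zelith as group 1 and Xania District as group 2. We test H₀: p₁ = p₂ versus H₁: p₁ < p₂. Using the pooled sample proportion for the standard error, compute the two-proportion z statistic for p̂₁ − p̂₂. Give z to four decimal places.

p̂₁ = 449/666 ≈ 0.674174, p̂₂ = 810/1317 ≈ 0.615034.
Pooled p̂ = (449+810)/(666+1317) = 1259/1983 = 0.634897.
SE = √(p̂(1−p̂)(1/n₁+1/n₂)) = √(0.634897·0.365103·0.0022608) = √(0.000524061) = 0.022892.
z = (0.674174 − 0.615034)/0.022892 = 0.059140/0.022892 = 2.5834.

z = 2.5834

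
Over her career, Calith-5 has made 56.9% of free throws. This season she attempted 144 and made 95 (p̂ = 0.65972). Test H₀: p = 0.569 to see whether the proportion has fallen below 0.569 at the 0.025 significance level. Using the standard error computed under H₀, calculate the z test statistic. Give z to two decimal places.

p̂ = 95/144 ≈ 0.6597.
Under H₀, SE = √(0.569·0.431/144) = √(0.00170305) = 0.0413.
z = (0.6597 − 0.569)/0.0413 = 0.0907/0.0413 = 2.20.
p-value = P(Z < 2.198) ≈ 0.9860, so at α = 0.025 we fail to reject H₀.

z = 2.20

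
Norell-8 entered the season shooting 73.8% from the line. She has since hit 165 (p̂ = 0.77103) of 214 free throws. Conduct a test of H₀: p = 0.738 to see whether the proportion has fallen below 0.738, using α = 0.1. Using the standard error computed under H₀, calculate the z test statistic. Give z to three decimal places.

z = 1.099

p̂ = 165/214 = 0.77103.
Under H₀, SE = √(0.738·0.262/214) = √(0.000903533) = 0.03006.
z = (0.77103 − 0.738)/0.03006 = 0.03303/0.03006 = 1.099.
p-value = P(Z < 1.099) ≈ 0.8641; since p > α = 0.1, fail to reject H₀.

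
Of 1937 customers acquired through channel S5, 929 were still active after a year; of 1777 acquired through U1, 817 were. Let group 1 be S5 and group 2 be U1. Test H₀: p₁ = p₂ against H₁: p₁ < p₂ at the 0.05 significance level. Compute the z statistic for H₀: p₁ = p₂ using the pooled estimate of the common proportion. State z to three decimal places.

z = 1.210

p̂₁ = 929/1937 = 0.479608, p̂₂ = 817/1777 = 0.459764.
Pooled p̂ = (929+817)/(1937+1777) = 1746/3714 = 0.470113.
SE = √(0.249107 × 0.00107901) = 0.016395.
z = (0.479608 − 0.459764)/0.016395 = 0.019844/0.016395 = 1.210.
p-value = P(Z < 1.210) ≈ 0.8869. With α = 0.05, fail to reject H₀.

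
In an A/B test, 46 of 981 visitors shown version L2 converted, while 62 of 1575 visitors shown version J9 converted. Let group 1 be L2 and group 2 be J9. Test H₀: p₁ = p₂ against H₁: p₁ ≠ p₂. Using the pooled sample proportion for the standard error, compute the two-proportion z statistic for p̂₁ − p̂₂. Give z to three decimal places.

p̂₁ = 46/981 = 0.046891, p̂₂ = 62/1575 = 0.039365.
Pooled p̂ = (46+62)/(981+1575) = 108/2556 = 0.042254.
SE = √(0.0404682 × 0.00165429) = 0.008182.
z = (0.046891 − 0.039365)/0.008182 = 0.007526/0.008182 = 0.920.
p-value = 2·P(Z > 0.920) ≈ 0.3577.

z = 0.920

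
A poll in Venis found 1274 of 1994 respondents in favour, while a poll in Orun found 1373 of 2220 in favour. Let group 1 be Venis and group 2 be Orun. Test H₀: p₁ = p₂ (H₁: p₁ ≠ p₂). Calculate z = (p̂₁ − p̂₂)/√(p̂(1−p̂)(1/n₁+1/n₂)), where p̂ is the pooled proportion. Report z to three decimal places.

p̂₁ = 1274/1994 = 0.638917, p̂₂ = 1373/2220 = 0.618468.
Pooled p̂ = (1274+1373)/(1994+2220) = 2647/4214 = 0.628144.
SE = √(0.233579 × 0.000951955) = 0.014912.
z = (0.638917 − 0.618468)/0.014912 = 0.020449/0.014912 = 1.371.

z = 1.371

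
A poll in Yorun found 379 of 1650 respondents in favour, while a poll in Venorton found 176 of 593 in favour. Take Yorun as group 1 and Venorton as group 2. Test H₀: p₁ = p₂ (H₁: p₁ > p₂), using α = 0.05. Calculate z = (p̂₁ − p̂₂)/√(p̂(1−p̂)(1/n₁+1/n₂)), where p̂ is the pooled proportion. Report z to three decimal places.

p̂₁ = 379/1650 = 0.22970, p̂₂ = 176/593 = 0.29680.
Pooled p̂ = (379+176)/(1650+593) = 555/2243 = 0.24744.
SE = √(p̂(1−p̂)(1/n₁+1/n₂)) = √(0.24744·0.75256·0.0022924) = √(0.000426872) = 0.02066.
z = (0.22970 − 0.29680)/0.02066 = -0.06710/0.02066 = -3.248.
p-value = P(Z > -3.248) ≈ 0.9994. With α = 0.05, fail to reject H₀.

z = -3.248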